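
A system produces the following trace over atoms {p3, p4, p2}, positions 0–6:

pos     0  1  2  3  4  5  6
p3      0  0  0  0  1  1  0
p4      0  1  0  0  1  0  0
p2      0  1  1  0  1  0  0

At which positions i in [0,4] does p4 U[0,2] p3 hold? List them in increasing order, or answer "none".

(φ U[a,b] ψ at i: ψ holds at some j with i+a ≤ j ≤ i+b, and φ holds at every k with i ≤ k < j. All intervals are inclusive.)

4

Evaluate at each i in [0,4]:
  i=0: ✗ (no rhs in [0,2])
  i=1: ✗ (no rhs in [1,3])
  i=2: ✗ (lhs fails at k=2 before rhs at j=4)
  i=3: ✗ (lhs fails at k=3 before rhs at j=4)
  i=4: ✓ (rhs at j=4)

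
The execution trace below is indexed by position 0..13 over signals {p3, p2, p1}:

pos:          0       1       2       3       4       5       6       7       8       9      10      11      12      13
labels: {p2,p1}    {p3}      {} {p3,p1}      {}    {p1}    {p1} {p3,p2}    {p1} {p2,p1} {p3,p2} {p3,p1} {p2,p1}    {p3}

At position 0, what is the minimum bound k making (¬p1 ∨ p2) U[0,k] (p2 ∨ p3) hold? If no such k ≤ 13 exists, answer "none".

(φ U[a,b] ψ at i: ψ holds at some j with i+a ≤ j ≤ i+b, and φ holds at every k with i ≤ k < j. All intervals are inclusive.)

0

Need earliest j ≥ 0 with (p2 ∨ p3), and (¬p1 ∨ p2) at every k in [0,j-1].
  j=0: rhs holds (empty prefix). k = 0.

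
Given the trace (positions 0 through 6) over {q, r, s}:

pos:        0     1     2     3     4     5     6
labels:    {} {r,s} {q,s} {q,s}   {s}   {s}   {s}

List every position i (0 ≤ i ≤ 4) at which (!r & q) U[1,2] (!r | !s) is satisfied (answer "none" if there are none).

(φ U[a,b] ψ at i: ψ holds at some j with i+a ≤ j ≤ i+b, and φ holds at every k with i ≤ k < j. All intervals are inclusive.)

Evaluate at each i in [0,4]:
  i=0: ✗ (lhs fails at k=0 before rhs at j=2)
  i=1: ✗ (lhs fails at k=1 before rhs at j=2)
  i=2: ✓ (rhs at j=3; lhs holds on [2,2])
  i=3: ✓ (rhs at j=4; lhs holds on [3,3])
  i=4: ✗ (lhs fails at k=4 before rhs at j=5)

2, 3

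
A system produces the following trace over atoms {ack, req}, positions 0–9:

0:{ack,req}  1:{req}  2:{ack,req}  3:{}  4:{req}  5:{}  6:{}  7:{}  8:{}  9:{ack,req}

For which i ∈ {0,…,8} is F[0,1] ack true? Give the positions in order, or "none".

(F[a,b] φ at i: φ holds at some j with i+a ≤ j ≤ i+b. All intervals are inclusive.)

0, 1, 2, 8

Evaluate at each i in [0,8]:
  i=0: ✓ (witness j=0)
  i=1: ✓ (witness j=2)
  i=2: ✓ (witness j=2)
  i=3: ✗ (none in [3,4])
  i=4: ✗ (none in [4,5])
  i=5: ✗ (none in [5,6])
  i=6: ✗ (none in [6,7])
  i=7: ✗ (none in [7,8])
  i=8: ✓ (witness j=9)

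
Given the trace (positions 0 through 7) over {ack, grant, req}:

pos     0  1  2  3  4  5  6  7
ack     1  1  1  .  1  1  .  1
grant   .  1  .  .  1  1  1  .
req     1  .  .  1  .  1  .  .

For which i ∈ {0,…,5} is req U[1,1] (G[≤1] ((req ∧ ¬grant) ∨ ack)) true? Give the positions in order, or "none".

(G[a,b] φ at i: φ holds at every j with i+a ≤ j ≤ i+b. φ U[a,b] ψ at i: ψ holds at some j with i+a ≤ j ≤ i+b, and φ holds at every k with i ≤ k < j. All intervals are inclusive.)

Evaluate at each i in [0,5]:
  i=0: ✓ (rhs at j=1; lhs holds on [0,0])
  i=1: ✗ (lhs fails at k=1 before rhs at j=2)
  i=2: ✗ (lhs fails at k=2 before rhs at j=3)
  i=3: ✓ (rhs at j=4; lhs holds on [3,3])
  i=4: ✗ (no rhs in [5,5])
  i=5: ✗ (no rhs in [6,6])

0, 3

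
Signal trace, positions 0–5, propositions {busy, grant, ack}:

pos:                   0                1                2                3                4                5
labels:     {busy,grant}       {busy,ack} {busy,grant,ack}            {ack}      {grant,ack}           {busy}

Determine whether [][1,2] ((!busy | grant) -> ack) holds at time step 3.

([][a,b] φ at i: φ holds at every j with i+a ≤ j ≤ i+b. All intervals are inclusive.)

Yes

Check ((!busy | grant) -> ack) at every j in [4,5]:
  j=4: antecedent true; consequent true → ✓
  j=5: antecedent false → ✓
All positions satisfy it → formula holds.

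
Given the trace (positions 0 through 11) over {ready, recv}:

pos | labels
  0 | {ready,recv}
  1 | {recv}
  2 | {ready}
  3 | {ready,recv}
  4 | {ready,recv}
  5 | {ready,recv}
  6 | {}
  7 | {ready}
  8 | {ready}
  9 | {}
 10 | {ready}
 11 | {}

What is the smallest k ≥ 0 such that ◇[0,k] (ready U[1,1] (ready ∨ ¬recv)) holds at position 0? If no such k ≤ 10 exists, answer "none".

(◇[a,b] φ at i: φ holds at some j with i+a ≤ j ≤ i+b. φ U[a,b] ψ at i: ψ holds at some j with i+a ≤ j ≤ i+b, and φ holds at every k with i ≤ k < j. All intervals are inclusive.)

2

Scan j = 0,1,… for (ready U[1,1] (ready ∨ ¬recv)):
  j=0: fails
  j=1: fails
  j=2: holds
First hit at j=2, so smallest k = 2-0 = 2.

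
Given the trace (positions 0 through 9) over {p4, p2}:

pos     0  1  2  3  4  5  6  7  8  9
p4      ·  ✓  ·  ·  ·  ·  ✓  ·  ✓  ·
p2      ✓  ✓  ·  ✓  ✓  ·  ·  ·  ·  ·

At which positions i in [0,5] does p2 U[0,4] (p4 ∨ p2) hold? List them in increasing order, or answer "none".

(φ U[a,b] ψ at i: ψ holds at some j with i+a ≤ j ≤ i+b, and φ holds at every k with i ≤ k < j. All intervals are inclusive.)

0, 1, 3, 4

Evaluate at each i in [0,5]:
  i=0: ✓ (rhs at j=0)
  i=1: ✓ (rhs at j=1)
  i=2: ✗ (lhs fails at k=2 before rhs at j=3)
  i=3: ✓ (rhs at j=3)
  i=4: ✓ (rhs at j=4)
  i=5: ✗ (lhs fails at k=5 before rhs at j=6)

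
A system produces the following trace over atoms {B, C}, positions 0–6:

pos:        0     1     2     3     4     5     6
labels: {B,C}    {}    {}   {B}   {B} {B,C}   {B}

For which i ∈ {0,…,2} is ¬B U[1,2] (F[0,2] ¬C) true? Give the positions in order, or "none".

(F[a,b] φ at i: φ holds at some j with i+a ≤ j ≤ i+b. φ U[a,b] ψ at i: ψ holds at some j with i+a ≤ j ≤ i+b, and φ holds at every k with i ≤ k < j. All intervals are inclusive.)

Evaluate at each i in [0,2]:
  i=0: ✗ (lhs fails at k=0 before rhs at j=1)
  i=1: ✓ (rhs at j=2; lhs holds on [1,1])
  i=2: ✓ (rhs at j=3; lhs holds on [2,2])

1, 2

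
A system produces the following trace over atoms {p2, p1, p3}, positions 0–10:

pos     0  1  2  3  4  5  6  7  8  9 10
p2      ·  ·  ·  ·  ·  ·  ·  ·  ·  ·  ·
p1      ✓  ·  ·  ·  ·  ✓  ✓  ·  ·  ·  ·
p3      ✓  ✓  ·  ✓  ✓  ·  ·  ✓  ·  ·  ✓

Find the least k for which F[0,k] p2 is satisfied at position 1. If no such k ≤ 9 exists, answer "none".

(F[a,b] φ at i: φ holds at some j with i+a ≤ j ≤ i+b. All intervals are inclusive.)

Scan j = 1,2,… for p2:
  j=1: fails
  j=2: fails
  j=3: fails
  j=4: fails
  j=5: fails
  j=6: fails
  j=7: fails
  j=8: fails
  j=9: fails
  j=10: fails
No j in [1,10] satisfies it → none.

none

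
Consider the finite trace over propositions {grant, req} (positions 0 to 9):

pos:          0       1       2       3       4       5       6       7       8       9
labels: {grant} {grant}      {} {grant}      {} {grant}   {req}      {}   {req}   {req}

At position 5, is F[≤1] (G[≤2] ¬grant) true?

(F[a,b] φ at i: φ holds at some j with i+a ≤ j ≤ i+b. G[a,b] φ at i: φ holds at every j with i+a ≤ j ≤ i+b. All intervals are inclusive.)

Yes

Check G[≤2] ¬grant at each j in [5,6]:
  j=5: fails at 5
  j=6: holds on [6,8]
Found at j=6 → formula holds.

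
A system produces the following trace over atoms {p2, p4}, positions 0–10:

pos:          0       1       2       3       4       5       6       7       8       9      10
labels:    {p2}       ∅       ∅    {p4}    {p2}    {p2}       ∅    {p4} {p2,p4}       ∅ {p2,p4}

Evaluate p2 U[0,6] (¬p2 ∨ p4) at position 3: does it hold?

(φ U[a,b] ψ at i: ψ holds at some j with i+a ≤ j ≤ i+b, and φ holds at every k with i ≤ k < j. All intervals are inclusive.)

Need some j in [3,9] with (¬p2 ∨ p4), and p2 at every k in [3,j-1].
  j=3: (¬p2 ∨ p4) holds; no prefix to check → satisfied.

True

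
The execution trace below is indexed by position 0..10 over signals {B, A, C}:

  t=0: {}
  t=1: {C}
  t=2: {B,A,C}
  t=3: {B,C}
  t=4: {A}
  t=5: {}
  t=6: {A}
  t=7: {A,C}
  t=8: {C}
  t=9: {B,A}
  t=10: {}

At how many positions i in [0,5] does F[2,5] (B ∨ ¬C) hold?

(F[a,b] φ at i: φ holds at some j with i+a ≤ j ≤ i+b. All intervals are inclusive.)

6

Evaluate at each i in [0,5]:
  i=0: ✓ (witness j=2)
  i=1: ✓ (witness j=3)
  i=2: ✓ (witness j=4)
  i=3: ✓ (witness j=5)
  i=4: ✓ (witness j=6)
  i=5: ✓ (witness j=9)
Positions where it holds: {0, 1, 2, 3, 4, 5} → 6.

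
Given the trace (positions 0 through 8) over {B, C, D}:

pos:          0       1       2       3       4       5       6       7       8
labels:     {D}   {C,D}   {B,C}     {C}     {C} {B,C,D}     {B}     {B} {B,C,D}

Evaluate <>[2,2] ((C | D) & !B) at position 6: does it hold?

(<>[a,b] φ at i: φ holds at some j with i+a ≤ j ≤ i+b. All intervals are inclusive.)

No

Check ((C | D) & !B) at each j in [8,8]:
  j=8: false
No position in the window satisfies it → formula fails.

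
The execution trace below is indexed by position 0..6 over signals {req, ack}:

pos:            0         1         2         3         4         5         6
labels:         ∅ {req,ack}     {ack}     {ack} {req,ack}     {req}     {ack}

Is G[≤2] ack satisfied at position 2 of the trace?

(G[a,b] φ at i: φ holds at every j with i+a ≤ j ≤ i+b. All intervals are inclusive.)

Check ack at every j in [2,4]:
  j=2: true
  j=3: true
  j=4: true
All positions satisfy it → formula holds.

True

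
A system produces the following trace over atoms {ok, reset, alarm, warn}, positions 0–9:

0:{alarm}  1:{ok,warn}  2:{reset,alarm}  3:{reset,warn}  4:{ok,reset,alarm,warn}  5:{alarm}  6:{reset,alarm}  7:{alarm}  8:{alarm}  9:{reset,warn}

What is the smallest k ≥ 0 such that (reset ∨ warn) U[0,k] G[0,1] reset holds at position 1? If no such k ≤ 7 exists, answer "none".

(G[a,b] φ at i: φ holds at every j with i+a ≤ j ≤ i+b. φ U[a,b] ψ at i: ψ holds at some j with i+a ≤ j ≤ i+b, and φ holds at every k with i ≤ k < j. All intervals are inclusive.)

1

Need earliest j ≥ 1 with G[0,1] reset, and (reset ∨ warn) at every k in [1,j-1].
  j=1: rhs fails.
  j=2: rhs holds; lhs holds on [1,1]. k = 1.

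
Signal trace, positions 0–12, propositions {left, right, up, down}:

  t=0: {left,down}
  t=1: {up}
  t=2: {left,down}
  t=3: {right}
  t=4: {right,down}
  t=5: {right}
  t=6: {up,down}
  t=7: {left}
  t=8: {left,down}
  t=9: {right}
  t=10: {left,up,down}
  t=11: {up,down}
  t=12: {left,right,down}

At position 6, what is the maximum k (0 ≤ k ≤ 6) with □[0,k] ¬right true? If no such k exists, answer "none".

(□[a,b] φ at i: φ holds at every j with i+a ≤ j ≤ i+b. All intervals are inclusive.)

¬right must hold from j=6 onward; find where it first fails.
  j=6: holds
  j=7: holds
  j=8: holds
  j=9: fails
Holds on [6,8], so largest k = 2.

2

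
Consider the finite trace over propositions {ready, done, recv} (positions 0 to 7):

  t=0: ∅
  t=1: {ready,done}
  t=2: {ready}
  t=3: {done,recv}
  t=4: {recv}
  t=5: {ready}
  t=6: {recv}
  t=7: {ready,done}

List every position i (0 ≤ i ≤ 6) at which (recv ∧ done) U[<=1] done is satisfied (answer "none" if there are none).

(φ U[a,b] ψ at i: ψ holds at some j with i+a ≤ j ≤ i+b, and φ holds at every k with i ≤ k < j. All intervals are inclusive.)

Evaluate at each i in [0,6]:
  i=0: ✗ (lhs fails at k=0 before rhs at j=1)
  i=1: ✓ (rhs at j=1)
  i=2: ✗ (lhs fails at k=2 before rhs at j=3)
  i=3: ✓ (rhs at j=3)
  i=4: ✗ (no rhs in [4,5])
  i=5: ✗ (no rhs in [5,6])
  i=6: ✗ (lhs fails at k=6 before rhs at j=7)

1, 3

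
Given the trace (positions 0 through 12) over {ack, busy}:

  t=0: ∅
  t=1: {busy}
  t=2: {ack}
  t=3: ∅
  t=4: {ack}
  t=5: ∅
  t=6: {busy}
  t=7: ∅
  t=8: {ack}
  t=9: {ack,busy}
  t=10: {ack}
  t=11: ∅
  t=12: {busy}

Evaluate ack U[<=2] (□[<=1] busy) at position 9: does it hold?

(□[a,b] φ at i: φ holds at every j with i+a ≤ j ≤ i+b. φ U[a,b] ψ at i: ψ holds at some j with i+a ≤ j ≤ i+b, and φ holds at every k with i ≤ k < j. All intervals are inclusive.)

Does not hold

Need some j in [9,11] with □[<=1] busy, and ack at every k in [9,j-1].
  j=9: □[<=1] busy — fails at 10.
  j=10: □[<=1] busy — fails at 10.
  j=11: □[<=1] busy — fails at 11.
No j in the window works → until fails.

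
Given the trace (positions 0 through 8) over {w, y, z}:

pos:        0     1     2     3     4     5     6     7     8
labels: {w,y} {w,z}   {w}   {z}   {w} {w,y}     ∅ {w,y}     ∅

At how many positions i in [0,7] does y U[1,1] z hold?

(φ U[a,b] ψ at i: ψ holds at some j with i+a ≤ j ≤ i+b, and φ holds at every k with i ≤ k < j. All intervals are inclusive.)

Evaluate at each i in [0,7]:
  i=0: ✓ (rhs at j=1; lhs holds on [0,0])
  i=1: ✗ (no rhs in [2,2])
  i=2: ✗ (lhs fails at k=2 before rhs at j=3)
  i=3: ✗ (no rhs in [4,4])
  i=4: ✗ (no rhs in [5,5])
  i=5: ✗ (no rhs in [6,6])
  i=6: ✗ (no rhs in [7,7])
  i=7: ✗ (no rhs in [8,8])
Positions where it holds: {0} → 1.

1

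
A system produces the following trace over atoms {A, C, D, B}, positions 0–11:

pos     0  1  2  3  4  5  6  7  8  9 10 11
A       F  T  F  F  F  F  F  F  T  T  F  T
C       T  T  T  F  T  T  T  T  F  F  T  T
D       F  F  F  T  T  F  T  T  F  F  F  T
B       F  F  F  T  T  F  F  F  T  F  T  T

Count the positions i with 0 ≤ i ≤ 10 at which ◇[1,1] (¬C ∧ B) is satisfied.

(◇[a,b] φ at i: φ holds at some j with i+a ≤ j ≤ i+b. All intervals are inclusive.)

2

Evaluate at each i in [0,10]:
  i=0: ✗ (none in [1,1])
  i=1: ✗ (none in [2,2])
  i=2: ✓ (witness j=3)
  i=3: ✗ (none in [4,4])
  i=4: ✗ (none in [5,5])
  i=5: ✗ (none in [6,6])
  i=6: ✗ (none in [7,7])
  i=7: ✓ (witness j=8)
  i=8: ✗ (none in [9,9])
  i=9: ✗ (none in [10,10])
  i=10: ✗ (none in [11,11])
Positions where it holds: {2, 7} → 2.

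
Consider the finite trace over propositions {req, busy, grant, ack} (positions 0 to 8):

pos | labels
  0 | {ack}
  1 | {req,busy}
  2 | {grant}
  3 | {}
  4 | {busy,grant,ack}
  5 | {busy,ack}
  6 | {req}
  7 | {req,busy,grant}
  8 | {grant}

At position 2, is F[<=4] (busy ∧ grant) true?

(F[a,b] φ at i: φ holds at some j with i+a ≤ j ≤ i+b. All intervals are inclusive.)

Check (busy ∧ grant) at each j in [2,6]:
  j=2: false
  j=3: false
  j=4: true
  j=5: false
  j=6: false
Found at j=4 → formula holds.

Yes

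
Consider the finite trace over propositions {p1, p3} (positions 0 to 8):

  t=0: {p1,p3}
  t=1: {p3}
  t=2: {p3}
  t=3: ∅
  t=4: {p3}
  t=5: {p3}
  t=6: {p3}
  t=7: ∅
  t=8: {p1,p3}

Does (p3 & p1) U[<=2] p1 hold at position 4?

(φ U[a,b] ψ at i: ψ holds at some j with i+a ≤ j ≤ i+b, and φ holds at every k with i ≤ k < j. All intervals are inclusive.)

Need some j in [4,6] with p1, and (p3 & p1) at every k in [4,j-1].
  j=4: p1 false.
  j=5: p1 false.
  j=6: p1 false.
No j in the window works → until fails.

Does not hold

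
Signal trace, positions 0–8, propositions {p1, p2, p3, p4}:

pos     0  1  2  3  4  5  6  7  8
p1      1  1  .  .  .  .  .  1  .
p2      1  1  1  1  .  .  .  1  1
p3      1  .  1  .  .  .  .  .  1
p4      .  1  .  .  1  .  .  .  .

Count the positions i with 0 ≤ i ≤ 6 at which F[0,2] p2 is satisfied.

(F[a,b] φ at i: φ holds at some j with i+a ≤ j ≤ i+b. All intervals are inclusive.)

Evaluate at each i in [0,6]:
  i=0: ✓ (witness j=0)
  i=1: ✓ (witness j=1)
  i=2: ✓ (witness j=2)
  i=3: ✓ (witness j=3)
  i=4: ✗ (none in [4,6])
  i=5: ✓ (witness j=7)
  i=6: ✓ (witness j=7)
Positions where it holds: {0, 1, 2, 3, 5, 6} → 6.

6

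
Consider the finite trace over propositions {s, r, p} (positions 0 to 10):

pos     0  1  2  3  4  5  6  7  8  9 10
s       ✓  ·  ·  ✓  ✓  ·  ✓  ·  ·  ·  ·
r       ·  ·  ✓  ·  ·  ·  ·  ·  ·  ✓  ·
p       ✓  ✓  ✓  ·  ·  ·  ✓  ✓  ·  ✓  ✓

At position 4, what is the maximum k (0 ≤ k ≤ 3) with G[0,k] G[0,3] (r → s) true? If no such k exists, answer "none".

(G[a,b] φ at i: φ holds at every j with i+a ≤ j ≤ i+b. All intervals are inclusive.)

G[0,3] (r → s) must hold from j=4 onward; find where it first fails.
  j=4: holds
  j=5: holds
  j=6: fails
Holds on [4,5], so largest k = 1.

1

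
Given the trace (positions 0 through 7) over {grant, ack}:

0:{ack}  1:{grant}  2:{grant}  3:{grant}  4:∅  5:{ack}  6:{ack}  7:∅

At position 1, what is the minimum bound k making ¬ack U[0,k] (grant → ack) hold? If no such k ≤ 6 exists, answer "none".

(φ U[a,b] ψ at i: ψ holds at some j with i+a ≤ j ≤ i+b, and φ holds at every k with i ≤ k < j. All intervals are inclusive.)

3

Need earliest j ≥ 1 with (grant → ack), and ¬ack at every k in [1,j-1].
  j=1: rhs fails.
  j=2: rhs fails.
  j=3: rhs fails.
  j=4: rhs holds; lhs holds on [1,3]. k = 3.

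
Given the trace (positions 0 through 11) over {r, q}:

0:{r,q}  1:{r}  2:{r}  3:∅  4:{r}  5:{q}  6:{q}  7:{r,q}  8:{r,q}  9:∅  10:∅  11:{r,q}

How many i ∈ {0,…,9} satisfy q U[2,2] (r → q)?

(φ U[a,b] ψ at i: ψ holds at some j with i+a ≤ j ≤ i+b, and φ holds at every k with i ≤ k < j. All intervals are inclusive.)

3

Evaluate at each i in [0,9]:
  i=0: ✗ (no rhs in [2,2])
  i=1: ✗ (lhs fails at k=1 before rhs at j=3)
  i=2: ✗ (no rhs in [4,4])
  i=3: ✗ (lhs fails at k=3 before rhs at j=5)
  i=4: ✗ (lhs fails at k=4 before rhs at j=6)
  i=5: ✓ (rhs at j=7; lhs holds on [5,6])
  i=6: ✓ (rhs at j=8; lhs holds on [6,7])
  i=7: ✓ (rhs at j=9; lhs holds on [7,8])
  i=8: ✗ (lhs fails at k=9 before rhs at j=10)
  i=9: ✗ (lhs fails at k=9 before rhs at j=11)
Positions where it holds: {5, 6, 7} → 3.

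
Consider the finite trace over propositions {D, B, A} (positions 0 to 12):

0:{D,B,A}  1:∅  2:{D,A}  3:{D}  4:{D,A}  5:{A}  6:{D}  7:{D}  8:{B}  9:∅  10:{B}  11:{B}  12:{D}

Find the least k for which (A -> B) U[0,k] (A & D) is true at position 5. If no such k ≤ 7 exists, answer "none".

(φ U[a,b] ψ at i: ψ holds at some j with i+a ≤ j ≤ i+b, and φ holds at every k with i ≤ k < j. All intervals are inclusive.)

none

Need earliest j ≥ 5 with (A & D), and (A -> B) at every k in [5,j-1].
  j=5: rhs fails.
  j=6: rhs fails.
  j=7: rhs fails.
  j=8: rhs fails.
  j=9: rhs fails.
  j=10: rhs fails.
  j=11: rhs fails.
  j=12: rhs fails.
No witness within the range → none.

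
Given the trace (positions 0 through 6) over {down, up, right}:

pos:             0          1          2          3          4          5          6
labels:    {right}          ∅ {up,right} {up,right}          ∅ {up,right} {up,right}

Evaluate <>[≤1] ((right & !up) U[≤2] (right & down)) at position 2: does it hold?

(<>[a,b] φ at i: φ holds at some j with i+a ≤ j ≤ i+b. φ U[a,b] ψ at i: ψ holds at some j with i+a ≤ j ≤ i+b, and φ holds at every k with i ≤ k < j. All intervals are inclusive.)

False

Check ((right & !up) U[≤2] (right & down)) at each j in [2,3]:
  j=2: fails
  j=3: fails
No position in the window satisfies it → formula fails.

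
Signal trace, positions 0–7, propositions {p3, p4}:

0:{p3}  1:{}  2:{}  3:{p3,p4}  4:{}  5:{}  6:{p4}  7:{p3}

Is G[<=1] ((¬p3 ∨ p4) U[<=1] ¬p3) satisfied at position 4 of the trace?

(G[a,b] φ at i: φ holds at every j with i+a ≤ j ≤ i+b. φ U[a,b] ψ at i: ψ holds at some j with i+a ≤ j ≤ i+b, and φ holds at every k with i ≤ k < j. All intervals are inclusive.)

Check ((¬p3 ∨ p4) U[<=1] ¬p3) at every j in [4,5]:
  j=4: holds
  j=5: holds
All positions satisfy it → formula holds.

True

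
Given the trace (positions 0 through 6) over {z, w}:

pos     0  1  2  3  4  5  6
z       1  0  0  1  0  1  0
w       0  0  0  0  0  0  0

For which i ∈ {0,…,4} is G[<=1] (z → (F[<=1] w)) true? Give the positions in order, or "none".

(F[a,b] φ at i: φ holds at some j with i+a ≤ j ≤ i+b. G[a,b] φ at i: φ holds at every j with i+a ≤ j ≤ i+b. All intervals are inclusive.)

Evaluate at each i in [0,4]:
  i=0: ✗ (fails at j=0)
  i=1: ✓ (all of [1,2])
  i=2: ✗ (fails at j=3)
  i=3: ✗ (fails at j=3)
  i=4: ✗ (fails at j=5)

1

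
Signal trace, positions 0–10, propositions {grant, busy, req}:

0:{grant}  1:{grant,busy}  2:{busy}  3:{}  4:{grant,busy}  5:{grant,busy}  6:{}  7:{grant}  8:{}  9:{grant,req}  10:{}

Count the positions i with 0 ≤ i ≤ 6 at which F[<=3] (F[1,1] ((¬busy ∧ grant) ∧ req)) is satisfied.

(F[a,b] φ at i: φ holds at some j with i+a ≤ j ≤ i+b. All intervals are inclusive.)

2

Evaluate at each i in [0,6]:
  i=0: ✗ (none in [0,3])
  i=1: ✗ (none in [1,4])
  i=2: ✗ (none in [2,5])
  i=3: ✗ (none in [3,6])
  i=4: ✗ (none in [4,7])
  i=5: ✓ (witness j=8)
  i=6: ✓ (witness j=8)
Positions where it holds: {5, 6} → 2.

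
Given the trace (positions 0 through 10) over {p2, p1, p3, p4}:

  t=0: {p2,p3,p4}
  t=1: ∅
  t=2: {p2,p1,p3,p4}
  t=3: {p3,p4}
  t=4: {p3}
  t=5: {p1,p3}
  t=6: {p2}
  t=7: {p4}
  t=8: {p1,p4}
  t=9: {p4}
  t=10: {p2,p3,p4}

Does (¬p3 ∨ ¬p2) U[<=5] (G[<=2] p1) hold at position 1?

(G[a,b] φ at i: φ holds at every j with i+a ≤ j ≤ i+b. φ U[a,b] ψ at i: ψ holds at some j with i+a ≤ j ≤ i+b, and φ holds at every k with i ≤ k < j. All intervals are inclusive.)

Need some j in [1,6] with G[<=2] p1, and (¬p3 ∨ ¬p2) at every k in [1,j-1].
  j=1: G[<=2] p1 — fails at 1.
  j=2: G[<=2] p1 — fails at 3.
  j=3: G[<=2] p1 — fails at 3.
  j=4: G[<=2] p1 — fails at 4.
  j=5: G[<=2] p1 — fails at 6.
  j=6: G[<=2] p1 — fails at 6.
No j in the window works → until fails.

False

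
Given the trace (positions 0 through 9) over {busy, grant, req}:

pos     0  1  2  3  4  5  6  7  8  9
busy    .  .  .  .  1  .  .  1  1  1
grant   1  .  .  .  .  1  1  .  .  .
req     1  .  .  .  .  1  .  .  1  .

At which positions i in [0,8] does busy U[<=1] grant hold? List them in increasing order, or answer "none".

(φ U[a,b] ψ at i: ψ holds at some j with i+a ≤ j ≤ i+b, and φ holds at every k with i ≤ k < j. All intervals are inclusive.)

0, 4, 5, 6

Evaluate at each i in [0,8]:
  i=0: ✓ (rhs at j=0)
  i=1: ✗ (no rhs in [1,2])
  i=2: ✗ (no rhs in [2,3])
  i=3: ✗ (no rhs in [3,4])
  i=4: ✓ (rhs at j=5; lhs holds on [4,4])
  i=5: ✓ (rhs at j=5)
  i=6: ✓ (rhs at j=6)
  i=7: ✗ (no rhs in [7,8])
  i=8: ✗ (no rhs in [8,9])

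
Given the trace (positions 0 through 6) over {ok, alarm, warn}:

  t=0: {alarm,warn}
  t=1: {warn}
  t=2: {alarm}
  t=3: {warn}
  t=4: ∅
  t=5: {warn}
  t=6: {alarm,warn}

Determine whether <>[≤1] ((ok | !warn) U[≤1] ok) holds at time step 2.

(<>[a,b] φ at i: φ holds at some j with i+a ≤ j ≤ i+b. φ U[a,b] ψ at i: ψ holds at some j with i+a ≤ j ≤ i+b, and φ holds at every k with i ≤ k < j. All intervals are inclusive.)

False

Check ((ok | !warn) U[≤1] ok) at each j in [2,3]:
  j=2: fails
  j=3: fails
No position in the window satisfies it → formula fails.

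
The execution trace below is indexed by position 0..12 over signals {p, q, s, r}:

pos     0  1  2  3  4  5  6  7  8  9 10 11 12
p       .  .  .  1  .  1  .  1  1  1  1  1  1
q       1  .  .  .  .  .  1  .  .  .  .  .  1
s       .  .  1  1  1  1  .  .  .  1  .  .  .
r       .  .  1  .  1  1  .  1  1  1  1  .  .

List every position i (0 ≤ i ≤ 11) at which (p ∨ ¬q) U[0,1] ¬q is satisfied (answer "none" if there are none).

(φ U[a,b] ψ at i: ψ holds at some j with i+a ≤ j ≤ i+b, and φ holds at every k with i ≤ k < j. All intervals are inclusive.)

Evaluate at each i in [0,11]:
  i=0: ✗ (lhs fails at k=0 before rhs at j=1)
  i=1: ✓ (rhs at j=1)
  i=2: ✓ (rhs at j=2)
  i=3: ✓ (rhs at j=3)
  i=4: ✓ (rhs at j=4)
  i=5: ✓ (rhs at j=5)
  i=6: ✗ (lhs fails at k=6 before rhs at j=7)
  i=7: ✓ (rhs at j=7)
  i=8: ✓ (rhs at j=8)
  i=9: ✓ (rhs at j=9)
  i=10: ✓ (rhs at j=10)
  i=11: ✓ (rhs at j=11)

1, 2, 3, 4, 5, 7, 8, 9, 10, 11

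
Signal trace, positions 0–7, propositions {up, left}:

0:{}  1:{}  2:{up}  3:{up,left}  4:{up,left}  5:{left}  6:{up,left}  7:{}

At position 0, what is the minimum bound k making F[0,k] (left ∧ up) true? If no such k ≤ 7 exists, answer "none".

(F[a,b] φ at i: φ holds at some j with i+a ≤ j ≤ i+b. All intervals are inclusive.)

3

Scan j = 0,1,… for (left ∧ up):
  j=0: fails
  j=1: fails
  j=2: fails
  j=3: holds
First hit at j=3, so smallest k = 3-0 = 3.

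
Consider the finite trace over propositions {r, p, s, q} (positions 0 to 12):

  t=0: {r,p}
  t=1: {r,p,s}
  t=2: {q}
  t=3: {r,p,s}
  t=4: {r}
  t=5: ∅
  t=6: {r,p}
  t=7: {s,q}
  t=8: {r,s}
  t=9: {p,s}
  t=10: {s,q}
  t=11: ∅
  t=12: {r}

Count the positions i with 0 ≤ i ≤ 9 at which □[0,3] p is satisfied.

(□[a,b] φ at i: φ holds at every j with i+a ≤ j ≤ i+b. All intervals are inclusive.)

0

Evaluate at each i in [0,9]:
  i=0: ✗ (fails at j=2)
  i=1: ✗ (fails at j=2)
  i=2: ✗ (fails at j=2)
  i=3: ✗ (fails at j=4)
  i=4: ✗ (fails at j=4)
  i=5: ✗ (fails at j=5)
  i=6: ✗ (fails at j=7)
  i=7: ✗ (fails at j=7)
  i=8: ✗ (fails at j=8)
  i=9: ✗ (fails at j=10)
Positions where it holds: {} → 0.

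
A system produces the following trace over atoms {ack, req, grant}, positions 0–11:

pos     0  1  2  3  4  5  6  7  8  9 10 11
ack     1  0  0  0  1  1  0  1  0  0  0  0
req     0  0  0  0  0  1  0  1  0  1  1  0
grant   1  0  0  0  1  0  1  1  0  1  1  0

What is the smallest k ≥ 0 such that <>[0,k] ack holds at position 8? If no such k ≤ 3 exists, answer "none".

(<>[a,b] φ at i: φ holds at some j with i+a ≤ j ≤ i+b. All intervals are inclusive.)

Scan j = 8,9,… for ack:
  j=8: fails
  j=9: fails
  j=10: fails
  j=11: fails
No j in [8,11] satisfies it → none.

none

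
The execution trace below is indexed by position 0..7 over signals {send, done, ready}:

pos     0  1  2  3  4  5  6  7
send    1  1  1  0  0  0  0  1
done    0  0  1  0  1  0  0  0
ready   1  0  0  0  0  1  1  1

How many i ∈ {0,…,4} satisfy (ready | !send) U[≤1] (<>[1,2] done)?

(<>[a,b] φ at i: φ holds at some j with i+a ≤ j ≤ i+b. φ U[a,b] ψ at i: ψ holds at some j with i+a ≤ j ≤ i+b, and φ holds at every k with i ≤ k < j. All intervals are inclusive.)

Evaluate at each i in [0,4]:
  i=0: ✓ (rhs at j=0)
  i=1: ✓ (rhs at j=1)
  i=2: ✓ (rhs at j=2)
  i=3: ✓ (rhs at j=3)
  i=4: ✗ (no rhs in [4,5])
Positions where it holds: {0, 1, 2, 3} → 4.

4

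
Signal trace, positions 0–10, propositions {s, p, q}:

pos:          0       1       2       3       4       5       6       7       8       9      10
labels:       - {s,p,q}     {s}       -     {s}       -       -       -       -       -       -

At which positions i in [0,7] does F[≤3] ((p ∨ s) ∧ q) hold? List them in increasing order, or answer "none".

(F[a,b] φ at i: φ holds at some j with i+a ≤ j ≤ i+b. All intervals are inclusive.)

0, 1

Evaluate at each i in [0,7]:
  i=0: ✓ (witness j=1)
  i=1: ✓ (witness j=1)
  i=2: ✗ (none in [2,5])
  i=3: ✗ (none in [3,6])
  i=4: ✗ (none in [4,7])
  i=5: ✗ (none in [5,8])
  i=6: ✗ (none in [6,9])
  i=7: ✗ (none in [7,10])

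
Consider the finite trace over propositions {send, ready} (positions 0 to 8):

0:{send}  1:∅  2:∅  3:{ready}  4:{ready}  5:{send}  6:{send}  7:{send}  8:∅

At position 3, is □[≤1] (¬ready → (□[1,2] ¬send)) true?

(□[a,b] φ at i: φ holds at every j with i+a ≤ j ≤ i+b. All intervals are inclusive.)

Yes

Check (¬ready → (□[1,2] ¬send)) at every j in [3,4]:
  j=3: antecedent false → ✓
  j=4: antecedent false → ✓
All positions satisfy it → formula holds.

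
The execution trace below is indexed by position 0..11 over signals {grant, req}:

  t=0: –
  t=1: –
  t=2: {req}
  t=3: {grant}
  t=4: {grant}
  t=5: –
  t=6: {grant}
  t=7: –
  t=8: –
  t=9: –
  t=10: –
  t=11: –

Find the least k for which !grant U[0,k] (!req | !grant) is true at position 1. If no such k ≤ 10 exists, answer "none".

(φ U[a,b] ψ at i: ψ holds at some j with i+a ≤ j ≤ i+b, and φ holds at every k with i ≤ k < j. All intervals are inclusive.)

Need earliest j ≥ 1 with (!req | !grant), and !grant at every k in [1,j-1].
  j=1: rhs holds (empty prefix). k = 0.

0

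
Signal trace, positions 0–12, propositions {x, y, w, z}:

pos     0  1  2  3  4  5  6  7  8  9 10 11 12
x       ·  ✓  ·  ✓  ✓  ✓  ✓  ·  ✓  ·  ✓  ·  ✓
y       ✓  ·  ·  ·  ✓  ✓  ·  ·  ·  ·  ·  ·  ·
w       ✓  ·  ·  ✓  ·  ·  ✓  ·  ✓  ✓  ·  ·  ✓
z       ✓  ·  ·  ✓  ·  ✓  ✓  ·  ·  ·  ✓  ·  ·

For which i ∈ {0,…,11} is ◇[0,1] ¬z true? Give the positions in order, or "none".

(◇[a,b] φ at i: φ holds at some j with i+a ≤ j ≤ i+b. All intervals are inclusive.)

0, 1, 2, 3, 4, 6, 7, 8, 9, 10, 11

Evaluate at each i in [0,11]:
  i=0: ✓ (witness j=1)
  i=1: ✓ (witness j=1)
  i=2: ✓ (witness j=2)
  i=3: ✓ (witness j=4)
  i=4: ✓ (witness j=4)
  i=5: ✗ (none in [5,6])
  i=6: ✓ (witness j=7)
  i=7: ✓ (witness j=7)
  i=8: ✓ (witness j=8)
  i=9: ✓ (witness j=9)
  i=10: ✓ (witness j=11)
  i=11: ✓ (witness j=11)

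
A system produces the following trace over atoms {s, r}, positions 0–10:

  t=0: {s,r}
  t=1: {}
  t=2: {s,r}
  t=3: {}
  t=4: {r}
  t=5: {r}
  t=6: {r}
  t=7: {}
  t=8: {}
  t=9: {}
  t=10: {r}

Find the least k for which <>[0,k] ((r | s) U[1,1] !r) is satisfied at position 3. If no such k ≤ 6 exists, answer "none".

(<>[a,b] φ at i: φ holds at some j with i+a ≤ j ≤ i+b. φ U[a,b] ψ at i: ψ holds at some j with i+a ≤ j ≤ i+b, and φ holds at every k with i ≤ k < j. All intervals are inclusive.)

3

Scan j = 3,4,… for ((r | s) U[1,1] !r):
  j=3: fails
  j=4: fails
  j=5: fails
  j=6: holds
First hit at j=6, so smallest k = 6-3 = 3.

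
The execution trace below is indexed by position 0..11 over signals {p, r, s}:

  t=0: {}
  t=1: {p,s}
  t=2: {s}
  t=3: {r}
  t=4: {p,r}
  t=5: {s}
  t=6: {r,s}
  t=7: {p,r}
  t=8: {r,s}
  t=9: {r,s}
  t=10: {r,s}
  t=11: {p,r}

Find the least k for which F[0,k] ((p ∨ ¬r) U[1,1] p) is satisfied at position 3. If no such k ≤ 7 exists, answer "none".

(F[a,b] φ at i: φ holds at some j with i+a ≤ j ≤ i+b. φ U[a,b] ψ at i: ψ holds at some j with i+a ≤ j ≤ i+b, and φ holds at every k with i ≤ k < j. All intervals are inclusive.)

none

Scan j = 3,4,… for ((p ∨ ¬r) U[1,1] p):
  j=3: fails
  j=4: fails
  j=5: fails
  j=6: fails
  j=7: fails
  j=8: fails
  j=9: fails
  j=10: fails
No j in [3,10] satisfies it → none.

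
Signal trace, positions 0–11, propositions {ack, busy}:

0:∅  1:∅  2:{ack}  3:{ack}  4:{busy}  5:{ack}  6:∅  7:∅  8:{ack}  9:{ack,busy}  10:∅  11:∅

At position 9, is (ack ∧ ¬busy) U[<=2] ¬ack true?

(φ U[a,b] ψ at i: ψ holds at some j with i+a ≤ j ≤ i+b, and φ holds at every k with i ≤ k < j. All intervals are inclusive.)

False

Need some j in [9,11] with ¬ack, and (ack ∧ ¬busy) at every k in [9,j-1].
  j=9: ¬ack false.
  j=10: ¬ack holds, but (ack ∧ ¬busy) fails at k=9 → not this j.
  j=11: ¬ack holds, but (ack ∧ ¬busy) fails at k=9 → not this j.
No j in the window works → until fails.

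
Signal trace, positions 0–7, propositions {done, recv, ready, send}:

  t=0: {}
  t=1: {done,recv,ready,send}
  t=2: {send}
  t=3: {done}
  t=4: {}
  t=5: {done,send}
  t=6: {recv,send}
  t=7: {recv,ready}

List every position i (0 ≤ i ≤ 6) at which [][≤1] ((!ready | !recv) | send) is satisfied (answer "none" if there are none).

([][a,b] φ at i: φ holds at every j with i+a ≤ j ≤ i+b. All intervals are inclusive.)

Evaluate at each i in [0,6]:
  i=0: ✓ (all of [0,1])
  i=1: ✓ (all of [1,2])
  i=2: ✓ (all of [2,3])
  i=3: ✓ (all of [3,4])
  i=4: ✓ (all of [4,5])
  i=5: ✓ (all of [5,6])
  i=6: ✗ (fails at j=7)

0, 1, 2, 3, 4, 5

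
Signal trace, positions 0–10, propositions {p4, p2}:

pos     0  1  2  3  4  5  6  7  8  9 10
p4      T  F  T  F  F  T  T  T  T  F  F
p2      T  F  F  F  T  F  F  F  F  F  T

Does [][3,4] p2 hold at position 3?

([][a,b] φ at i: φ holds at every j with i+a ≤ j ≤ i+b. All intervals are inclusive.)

Check p2 at every j in [6,7]:
  j=6: false
  j=7: false
Fails at j=6 → formula fails.

Does not hold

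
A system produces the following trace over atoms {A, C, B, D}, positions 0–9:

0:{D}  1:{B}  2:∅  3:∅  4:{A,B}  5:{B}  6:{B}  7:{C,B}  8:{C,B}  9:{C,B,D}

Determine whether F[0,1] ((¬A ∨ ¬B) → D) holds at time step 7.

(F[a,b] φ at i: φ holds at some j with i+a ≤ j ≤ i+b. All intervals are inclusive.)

Check ((¬A ∨ ¬B) → D) at each j in [7,8]:
  j=7: false
  j=8: false
No position in the window satisfies it → formula fails.

Does not hold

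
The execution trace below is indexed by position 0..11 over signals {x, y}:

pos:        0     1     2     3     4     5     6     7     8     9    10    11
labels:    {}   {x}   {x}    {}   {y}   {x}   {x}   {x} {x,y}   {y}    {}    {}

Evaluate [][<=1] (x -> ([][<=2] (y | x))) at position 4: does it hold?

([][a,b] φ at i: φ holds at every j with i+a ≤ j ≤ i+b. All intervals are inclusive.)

True

Check (x -> ([][<=2] (y | x))) at every j in [4,5]:
  j=4: antecedent false → ✓
  j=5: antecedent true; consequent holds on [5,7] → ✓
All positions satisfy it → formula holds.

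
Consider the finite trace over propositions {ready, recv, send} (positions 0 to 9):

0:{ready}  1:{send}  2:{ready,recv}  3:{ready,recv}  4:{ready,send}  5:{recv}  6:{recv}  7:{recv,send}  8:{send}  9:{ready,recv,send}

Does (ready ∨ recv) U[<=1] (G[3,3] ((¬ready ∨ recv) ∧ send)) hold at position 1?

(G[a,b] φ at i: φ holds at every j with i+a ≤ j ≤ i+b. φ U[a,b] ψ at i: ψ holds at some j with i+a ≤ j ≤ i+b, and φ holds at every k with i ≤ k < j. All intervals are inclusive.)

Need some j in [1,2] with G[3,3] ((¬ready ∨ recv) ∧ send), and (ready ∨ recv) at every k in [1,j-1].
  j=1: G[3,3] ((¬ready ∨ recv) ∧ send) — fails at 4.
  j=2: G[3,3] ((¬ready ∨ recv) ∧ send) — fails at 5.
No j in the window works → until fails.

False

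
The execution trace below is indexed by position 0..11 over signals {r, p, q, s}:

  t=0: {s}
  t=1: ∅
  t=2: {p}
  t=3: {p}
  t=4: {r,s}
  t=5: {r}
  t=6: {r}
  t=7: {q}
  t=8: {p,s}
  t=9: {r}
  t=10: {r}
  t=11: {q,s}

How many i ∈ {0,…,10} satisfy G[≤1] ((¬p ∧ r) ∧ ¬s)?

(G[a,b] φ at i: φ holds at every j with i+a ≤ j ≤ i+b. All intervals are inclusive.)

2

Evaluate at each i in [0,10]:
  i=0: ✗ (fails at j=0)
  i=1: ✗ (fails at j=1)
  i=2: ✗ (fails at j=2)
  i=3: ✗ (fails at j=3)
  i=4: ✗ (fails at j=4)
  i=5: ✓ (all of [5,6])
  i=6: ✗ (fails at j=7)
  i=7: ✗ (fails at j=7)
  i=8: ✗ (fails at j=8)
  i=9: ✓ (all of [9,10])
  i=10: ✗ (fails at j=11)
Positions where it holds: {5, 9} → 2.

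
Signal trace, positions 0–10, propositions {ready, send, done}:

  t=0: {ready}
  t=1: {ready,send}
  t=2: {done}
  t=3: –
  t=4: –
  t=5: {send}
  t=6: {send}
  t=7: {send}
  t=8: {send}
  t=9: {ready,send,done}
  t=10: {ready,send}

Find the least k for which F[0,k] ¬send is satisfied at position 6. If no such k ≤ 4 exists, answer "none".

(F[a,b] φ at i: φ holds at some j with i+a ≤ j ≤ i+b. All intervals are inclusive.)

Scan j = 6,7,… for ¬send:
  j=6: fails
  j=7: fails
  j=8: fails
  j=9: fails
  j=10: fails
No j in [6,10] satisfies it → none.

none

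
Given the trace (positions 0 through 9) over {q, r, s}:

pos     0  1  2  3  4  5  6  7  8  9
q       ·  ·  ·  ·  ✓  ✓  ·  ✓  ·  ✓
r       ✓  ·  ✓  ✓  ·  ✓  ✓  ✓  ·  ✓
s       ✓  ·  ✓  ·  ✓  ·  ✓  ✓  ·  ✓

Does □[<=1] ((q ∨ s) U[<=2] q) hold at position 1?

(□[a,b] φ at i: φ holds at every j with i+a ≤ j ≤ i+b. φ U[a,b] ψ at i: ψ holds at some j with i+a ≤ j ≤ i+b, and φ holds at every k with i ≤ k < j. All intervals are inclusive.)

Check ((q ∨ s) U[<=2] q) at every j in [1,2]:
  j=1: fails
  j=2: fails
Fails at j=1 → formula fails.

Does not hold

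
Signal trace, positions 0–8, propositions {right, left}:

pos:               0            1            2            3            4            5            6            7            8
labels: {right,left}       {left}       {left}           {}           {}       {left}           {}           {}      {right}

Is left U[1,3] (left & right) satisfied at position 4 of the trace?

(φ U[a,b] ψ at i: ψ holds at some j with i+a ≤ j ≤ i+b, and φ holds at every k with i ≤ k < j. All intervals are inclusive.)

False

Need some j in [5,7] with (left & right), and left at every k in [4,j-1].
  j=5: (left & right) false.
  j=6: (left & right) false.
  j=7: (left & right) false.
No j in the window works → until fails.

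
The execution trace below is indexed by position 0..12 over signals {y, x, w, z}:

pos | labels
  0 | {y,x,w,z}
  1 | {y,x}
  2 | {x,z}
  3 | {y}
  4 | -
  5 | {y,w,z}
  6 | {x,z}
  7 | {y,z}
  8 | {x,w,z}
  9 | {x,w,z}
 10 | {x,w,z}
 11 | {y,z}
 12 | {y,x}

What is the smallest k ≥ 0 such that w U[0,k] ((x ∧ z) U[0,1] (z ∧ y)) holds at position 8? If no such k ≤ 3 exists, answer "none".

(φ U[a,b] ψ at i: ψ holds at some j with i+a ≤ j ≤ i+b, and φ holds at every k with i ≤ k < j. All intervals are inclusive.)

Need earliest j ≥ 8 with ((x ∧ z) U[0,1] (z ∧ y)), and w at every k in [8,j-1].
  j=8: rhs fails.
  j=9: rhs fails.
  j=10: rhs holds; lhs holds on [8,9]. k = 2.

2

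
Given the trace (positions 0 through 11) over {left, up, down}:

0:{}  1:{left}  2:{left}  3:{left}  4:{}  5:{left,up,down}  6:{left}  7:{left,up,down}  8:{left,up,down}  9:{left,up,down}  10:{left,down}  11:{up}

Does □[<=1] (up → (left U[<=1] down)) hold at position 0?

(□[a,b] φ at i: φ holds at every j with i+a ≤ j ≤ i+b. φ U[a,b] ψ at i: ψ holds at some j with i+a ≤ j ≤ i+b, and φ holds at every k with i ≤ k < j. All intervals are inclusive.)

Yes

Check (up → (left U[<=1] down)) at every j in [0,1]:
  j=0: antecedent false → ✓
  j=1: antecedent false → ✓
All positions satisfy it → formula holds.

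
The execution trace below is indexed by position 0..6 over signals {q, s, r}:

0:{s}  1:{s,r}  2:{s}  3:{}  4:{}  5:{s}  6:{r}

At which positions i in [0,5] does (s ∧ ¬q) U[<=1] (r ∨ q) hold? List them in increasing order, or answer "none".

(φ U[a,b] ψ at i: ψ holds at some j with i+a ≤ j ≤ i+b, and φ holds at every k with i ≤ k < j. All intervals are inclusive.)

0, 1, 5

Evaluate at each i in [0,5]:
  i=0: ✓ (rhs at j=1; lhs holds on [0,0])
  i=1: ✓ (rhs at j=1)
  i=2: ✗ (no rhs in [2,3])
  i=3: ✗ (no rhs in [3,4])
  i=4: ✗ (no rhs in [4,5])
  i=5: ✓ (rhs at j=6; lhs holds on [5,5])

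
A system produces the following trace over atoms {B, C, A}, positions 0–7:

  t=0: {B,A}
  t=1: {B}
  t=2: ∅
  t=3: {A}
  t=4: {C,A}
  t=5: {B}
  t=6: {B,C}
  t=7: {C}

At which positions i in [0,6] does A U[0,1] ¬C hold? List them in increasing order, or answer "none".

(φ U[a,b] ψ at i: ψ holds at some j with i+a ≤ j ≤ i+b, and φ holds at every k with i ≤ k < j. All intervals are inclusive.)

Evaluate at each i in [0,6]:
  i=0: ✓ (rhs at j=0)
  i=1: ✓ (rhs at j=1)
  i=2: ✓ (rhs at j=2)
  i=3: ✓ (rhs at j=3)
  i=4: ✓ (rhs at j=5; lhs holds on [4,4])
  i=5: ✓ (rhs at j=5)
  i=6: ✗ (no rhs in [6,7])

0, 1, 2, 3, 4, 5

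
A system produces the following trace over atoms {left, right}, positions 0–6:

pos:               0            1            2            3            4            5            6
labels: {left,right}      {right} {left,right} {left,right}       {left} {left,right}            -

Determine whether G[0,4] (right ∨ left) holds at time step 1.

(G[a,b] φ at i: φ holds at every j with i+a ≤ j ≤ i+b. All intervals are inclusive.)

True

Check (right ∨ left) at every j in [1,5]:
  j=1: true
  j=2: true
  j=3: true
  j=4: true
  j=5: true
All positions satisfy it → formula holds.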